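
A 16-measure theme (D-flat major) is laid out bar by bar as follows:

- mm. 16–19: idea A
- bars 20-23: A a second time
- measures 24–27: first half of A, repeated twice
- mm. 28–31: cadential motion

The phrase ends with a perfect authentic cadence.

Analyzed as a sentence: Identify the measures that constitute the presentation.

measures 16–23

The presentation of a sentence is the basic idea (bars 16–19) plus its repetition (bars 20-23); the presentation is therefore measures 16-23.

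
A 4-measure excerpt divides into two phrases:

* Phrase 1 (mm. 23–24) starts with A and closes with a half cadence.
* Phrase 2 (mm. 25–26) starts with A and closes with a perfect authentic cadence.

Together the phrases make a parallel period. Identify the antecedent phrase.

The phrase ending with the weaker cadence (half cadence) is the antecedent; the one ending more conclusively (perfect authentic cadence) is the consequent. The antecedent is phrase 1.

phrase 1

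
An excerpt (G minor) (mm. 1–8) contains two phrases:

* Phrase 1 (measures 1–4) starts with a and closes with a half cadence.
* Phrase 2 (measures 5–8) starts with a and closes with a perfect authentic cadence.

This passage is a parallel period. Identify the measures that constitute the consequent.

The antecedent is the phrase ending with the weaker cadence (half cadence, phrase 1) and the consequent the one ending more conclusively (perfect authentic cadence, phrase 2); the consequent is mm. 5–8.

measures 5–8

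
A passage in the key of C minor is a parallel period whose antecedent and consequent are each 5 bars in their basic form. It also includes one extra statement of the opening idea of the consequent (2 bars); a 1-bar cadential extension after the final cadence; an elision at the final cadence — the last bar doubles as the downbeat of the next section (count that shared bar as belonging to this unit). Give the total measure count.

13 measures

Basic parallel period: 5 + 5 = 10 bars.
10 (basic form) + 2 (extra statement) + 1 (cadential extension) = 13.
The elision shares a bar with the next section but does not change this unit's count.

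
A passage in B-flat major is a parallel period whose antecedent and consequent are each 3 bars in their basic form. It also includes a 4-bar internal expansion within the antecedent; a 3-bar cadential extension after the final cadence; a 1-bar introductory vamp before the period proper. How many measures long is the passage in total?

Basic parallel period: 3 + 3 = 6 bars.
6 (basic form) + 4 (internal expansion) + 3 (cadential extension) + 1 (introduction) = 14.

14 measures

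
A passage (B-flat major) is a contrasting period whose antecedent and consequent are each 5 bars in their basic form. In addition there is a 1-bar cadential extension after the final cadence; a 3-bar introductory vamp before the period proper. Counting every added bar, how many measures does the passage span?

Basic contrasting period: 5 + 5 = 10 bars.
10 (basic form) + 1 (cadential extension) + 3 (introduction) = 14.

14 measures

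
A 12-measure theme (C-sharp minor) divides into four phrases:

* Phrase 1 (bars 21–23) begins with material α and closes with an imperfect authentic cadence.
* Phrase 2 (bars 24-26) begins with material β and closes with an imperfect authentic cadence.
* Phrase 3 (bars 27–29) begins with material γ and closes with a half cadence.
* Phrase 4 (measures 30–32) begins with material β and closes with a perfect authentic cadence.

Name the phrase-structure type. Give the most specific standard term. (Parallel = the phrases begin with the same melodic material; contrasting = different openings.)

Four phrases in two halves: the first half (mm. 21–26) ends with an imperfect authentic cadence, the second (mm. 27–32) with a perfect authentic cadence — a large antecedent–consequent pair, i.e. a double period.
Phrase 3 begins with different material from phrase 1, making it contrasting.

contrasting double period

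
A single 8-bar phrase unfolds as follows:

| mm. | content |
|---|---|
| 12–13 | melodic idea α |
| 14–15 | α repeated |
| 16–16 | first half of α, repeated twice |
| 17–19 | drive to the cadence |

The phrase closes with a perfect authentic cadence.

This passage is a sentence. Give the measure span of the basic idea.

measures 12–13

The presentation of a sentence is the basic idea (mm. 12–13) plus its repetition (measures 14-15); the basic idea is therefore mm. 12–13.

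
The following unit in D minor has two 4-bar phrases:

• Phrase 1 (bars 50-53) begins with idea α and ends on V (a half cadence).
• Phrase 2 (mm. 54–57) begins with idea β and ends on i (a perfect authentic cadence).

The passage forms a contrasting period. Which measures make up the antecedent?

measures 50–53

The antecedent is the phrase ending with the weaker cadence (half cadence, phrase 1) and the consequent the one ending more conclusively (perfect authentic cadence, phrase 2); the antecedent is mm. 50-53.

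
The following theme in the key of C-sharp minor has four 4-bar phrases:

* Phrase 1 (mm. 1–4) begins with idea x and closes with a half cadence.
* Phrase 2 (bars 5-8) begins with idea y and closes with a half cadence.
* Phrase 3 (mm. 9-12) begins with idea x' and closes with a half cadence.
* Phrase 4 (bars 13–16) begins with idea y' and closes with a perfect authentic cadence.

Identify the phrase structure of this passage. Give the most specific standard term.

Four phrases in two halves: the first half (bars 1–8) ends with a half cadence, the second (mm. 9–16) with a perfect authentic cadence — a large antecedent–consequent pair, i.e. a double period.
Phrase 3 begins with the same material as phrase 1, making it parallel.

parallel double period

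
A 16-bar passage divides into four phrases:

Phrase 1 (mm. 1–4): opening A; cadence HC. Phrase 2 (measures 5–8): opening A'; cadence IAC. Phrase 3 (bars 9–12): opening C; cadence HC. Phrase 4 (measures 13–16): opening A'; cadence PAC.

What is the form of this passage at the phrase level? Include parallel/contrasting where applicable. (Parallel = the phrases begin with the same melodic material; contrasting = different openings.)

contrasting double period

Four phrases in two halves: the first half (bars 1-8) ends with an imperfect authentic cadence, the second (mm. 9–16) with a perfect authentic cadence — a large antecedent–consequent pair, i.e. a double period.
Phrase 3 begins with different material from phrase 1, making it contrasting.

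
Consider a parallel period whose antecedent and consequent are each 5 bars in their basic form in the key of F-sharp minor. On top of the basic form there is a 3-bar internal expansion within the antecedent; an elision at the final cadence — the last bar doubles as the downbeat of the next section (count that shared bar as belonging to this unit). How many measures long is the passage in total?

13 measures

Basic parallel period: 5 + 5 = 10 bars.
10 (basic form) + 3 (internal expansion) = 13.
The elision shares a bar with the next section but does not change this unit's count.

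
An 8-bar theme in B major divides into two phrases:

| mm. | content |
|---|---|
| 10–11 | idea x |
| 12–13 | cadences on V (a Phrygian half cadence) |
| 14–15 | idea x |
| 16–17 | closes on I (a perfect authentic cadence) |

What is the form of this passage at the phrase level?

parallel period

Phrase 1 ends with a Phrygian half cadence (weaker) and phrase 2 with a perfect authentic cadence (stronger): antecedent + consequent = a period.
The two phrases open with the same material (x / x), so the period is parallel.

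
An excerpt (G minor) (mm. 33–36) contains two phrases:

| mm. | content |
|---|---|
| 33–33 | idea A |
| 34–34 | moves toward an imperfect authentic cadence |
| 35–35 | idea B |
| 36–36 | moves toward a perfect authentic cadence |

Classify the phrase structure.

Phrase 1 ends with an imperfect authentic cadence (weaker) and phrase 2 with a perfect authentic cadence (stronger): antecedent + consequent = a period.
The two phrases open with different material (A / B), so the period is contrasting.

contrasting period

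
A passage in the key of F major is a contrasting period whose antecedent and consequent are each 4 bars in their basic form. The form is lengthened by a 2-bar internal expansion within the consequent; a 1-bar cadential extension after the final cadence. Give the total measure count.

11 measures

Basic contrasting period: 4 + 4 = 8 bars.
8 (basic form) + 2 (internal expansion) + 1 (cadential extension) = 11.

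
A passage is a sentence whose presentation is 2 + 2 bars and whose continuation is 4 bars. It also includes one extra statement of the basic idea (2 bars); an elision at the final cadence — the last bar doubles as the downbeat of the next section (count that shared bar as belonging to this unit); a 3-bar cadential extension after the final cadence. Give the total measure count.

13 measures

Basic sentence: 2 + 2 + 4 = 8 bars.
8 (basic form) + 2 (extra statement) + 3 (cadential extension) = 13.
The elision shares a bar with the next section but does not change this unit's count.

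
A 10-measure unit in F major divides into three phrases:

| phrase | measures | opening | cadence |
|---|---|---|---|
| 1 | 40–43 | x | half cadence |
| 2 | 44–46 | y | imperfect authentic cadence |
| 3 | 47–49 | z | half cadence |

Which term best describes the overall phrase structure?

phrase group

The final phrase closes with a half cadence, which is not stronger than the preceding imperfect authentic cadence; the 3 phrases lack an overall antecedent–consequent design and so form a phrase group.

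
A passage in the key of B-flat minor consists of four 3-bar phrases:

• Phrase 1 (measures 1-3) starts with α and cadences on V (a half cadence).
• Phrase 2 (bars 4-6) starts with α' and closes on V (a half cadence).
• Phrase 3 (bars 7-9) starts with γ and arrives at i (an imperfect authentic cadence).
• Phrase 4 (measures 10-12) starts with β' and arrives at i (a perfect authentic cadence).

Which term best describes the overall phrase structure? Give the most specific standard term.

Four phrases in two halves: the first half (mm. 1–6) ends with a half cadence, the second (measures 7-12) with a perfect authentic cadence — a large antecedent–consequent pair, i.e. a double period.
Phrase 3 begins with different material from phrase 1, making it contrasting.

contrasting double period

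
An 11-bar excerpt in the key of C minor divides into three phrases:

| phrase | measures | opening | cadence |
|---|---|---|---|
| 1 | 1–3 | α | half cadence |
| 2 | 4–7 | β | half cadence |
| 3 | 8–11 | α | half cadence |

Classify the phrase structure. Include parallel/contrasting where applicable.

The final phrase closes with a half cadence, which is not stronger than the preceding half cadence; the 3 phrases lack an overall antecedent–consequent design and so form a phrase group.

phrase group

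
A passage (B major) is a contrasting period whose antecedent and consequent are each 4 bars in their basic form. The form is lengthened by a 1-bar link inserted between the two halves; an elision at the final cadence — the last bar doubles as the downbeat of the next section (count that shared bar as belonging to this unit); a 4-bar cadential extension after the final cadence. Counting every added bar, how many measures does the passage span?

13 measures

Basic contrasting period: 4 + 4 = 8 bars.
8 (basic form) + 1 (link) + 4 (cadential extension) = 13.
The elision shares a bar with the next section but does not change this unit's count.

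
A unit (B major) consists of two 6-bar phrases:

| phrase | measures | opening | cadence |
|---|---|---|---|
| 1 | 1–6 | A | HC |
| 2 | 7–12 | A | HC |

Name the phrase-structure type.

Both phrases have the same opening (A) and the same cadence (half cadence): the second is a restatement, not a consequent, so this is a repeated phrase rather than a period.

repeated phrase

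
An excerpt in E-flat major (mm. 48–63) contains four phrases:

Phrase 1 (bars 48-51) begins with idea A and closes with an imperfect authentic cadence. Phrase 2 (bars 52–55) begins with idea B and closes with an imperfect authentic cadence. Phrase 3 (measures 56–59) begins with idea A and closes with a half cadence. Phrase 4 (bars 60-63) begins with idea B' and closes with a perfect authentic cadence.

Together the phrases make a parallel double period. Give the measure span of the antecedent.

measures 48–55

In a double period the first pair of phrases (ending imperfect authentic cadence) is the large antecedent and the second pair (ending perfect authentic cadence) is the large consequent; the antecedent is measures 48–55.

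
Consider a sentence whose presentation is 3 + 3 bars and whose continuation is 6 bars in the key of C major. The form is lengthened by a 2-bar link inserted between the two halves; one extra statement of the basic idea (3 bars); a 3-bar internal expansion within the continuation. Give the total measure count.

20 measures

Basic sentence: 3 + 3 + 6 = 12 bars.
12 (basic form) + 2 (link) + 3 (extra statement) + 3 (internal expansion) = 20.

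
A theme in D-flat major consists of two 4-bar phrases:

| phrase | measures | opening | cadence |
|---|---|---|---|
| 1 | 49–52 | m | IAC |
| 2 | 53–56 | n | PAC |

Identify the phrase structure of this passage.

Phrase 1 ends with an imperfect authentic cadence (weaker) and phrase 2 with a perfect authentic cadence (stronger): antecedent + consequent = a period.
The two phrases open with different material (m / n), so the period is contrasting.

contrasting period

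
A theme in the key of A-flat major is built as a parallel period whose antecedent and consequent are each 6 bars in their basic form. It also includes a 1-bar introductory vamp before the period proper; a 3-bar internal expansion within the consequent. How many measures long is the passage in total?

16 measures

Basic parallel period: 6 + 6 = 12 bars.
12 (basic form) + 1 (introduction) + 3 (internal expansion) = 16.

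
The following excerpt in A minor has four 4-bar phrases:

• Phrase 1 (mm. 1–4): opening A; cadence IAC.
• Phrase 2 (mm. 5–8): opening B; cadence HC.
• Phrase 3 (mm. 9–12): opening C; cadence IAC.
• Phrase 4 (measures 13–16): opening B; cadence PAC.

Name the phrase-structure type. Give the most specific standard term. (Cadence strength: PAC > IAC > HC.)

Four phrases in two halves: the first half (bars 1–8) ends with a half cadence, the second (bars 9-16) with a perfect authentic cadence — a large antecedent–consequent pair, i.e. a double period.
Phrase 3 begins with different material from phrase 1, making it contrasting.

contrasting double period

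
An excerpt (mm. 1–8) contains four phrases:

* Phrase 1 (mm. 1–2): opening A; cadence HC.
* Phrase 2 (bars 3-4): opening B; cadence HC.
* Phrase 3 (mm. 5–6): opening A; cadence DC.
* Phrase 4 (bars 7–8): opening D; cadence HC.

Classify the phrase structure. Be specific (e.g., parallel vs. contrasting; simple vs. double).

phrase group

Phrase 4 ends with a half cadence, no stronger than phrase 2's half cadence, so the four phrases do not form a double period; nor do phrases 3–4 duplicate 1–2, so it is not a repeated period. With no phrase reaching a conclusive cadence, the passage is a phrase group.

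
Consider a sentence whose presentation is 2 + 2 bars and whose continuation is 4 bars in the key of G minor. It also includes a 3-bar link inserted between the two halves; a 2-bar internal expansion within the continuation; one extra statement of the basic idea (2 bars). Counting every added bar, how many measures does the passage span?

15 measures

Basic sentence: 2 + 2 + 4 = 8 bars.
8 (basic form) + 3 (link) + 2 (internal expansion) + 2 (extra statement) = 15.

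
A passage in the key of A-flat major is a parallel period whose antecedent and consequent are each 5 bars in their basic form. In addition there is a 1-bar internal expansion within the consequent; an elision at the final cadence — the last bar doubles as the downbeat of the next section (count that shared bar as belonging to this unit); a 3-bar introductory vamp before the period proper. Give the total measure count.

14 measures

Basic parallel period: 5 + 5 = 10 bars.
10 (basic form) + 1 (internal expansion) + 3 (introduction) = 14.
The elision shares a bar with the next section but does not change this unit's count.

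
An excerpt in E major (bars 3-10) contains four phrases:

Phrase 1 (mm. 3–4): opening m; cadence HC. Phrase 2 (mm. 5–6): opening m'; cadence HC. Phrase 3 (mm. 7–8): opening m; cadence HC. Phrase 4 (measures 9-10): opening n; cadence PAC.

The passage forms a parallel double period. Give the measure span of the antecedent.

In a double period the first pair of phrases (ending half cadence) is the large antecedent and the second pair (ending perfect authentic cadence) is the large consequent; the antecedent is measures 3–6.

measures 3–6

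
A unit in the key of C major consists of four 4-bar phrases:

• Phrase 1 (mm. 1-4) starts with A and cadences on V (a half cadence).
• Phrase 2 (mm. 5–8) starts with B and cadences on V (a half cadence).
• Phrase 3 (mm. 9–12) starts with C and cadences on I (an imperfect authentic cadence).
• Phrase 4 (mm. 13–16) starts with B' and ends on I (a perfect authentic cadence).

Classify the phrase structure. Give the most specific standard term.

contrasting double period

Four phrases in two halves: the first half (bars 1-8) ends with a half cadence, the second (bars 9-16) with a perfect authentic cadence — a large antecedent–consequent pair, i.e. a double period.
Phrase 3 begins with different material from phrase 1, making it contrasting.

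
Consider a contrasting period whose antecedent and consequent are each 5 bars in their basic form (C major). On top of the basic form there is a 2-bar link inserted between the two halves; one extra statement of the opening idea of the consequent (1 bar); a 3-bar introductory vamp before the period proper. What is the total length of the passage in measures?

16 measures

Basic contrasting period: 5 + 5 = 10 bars.
10 (basic form) + 2 (link) + 1 (extra statement) + 3 (introduction) = 16.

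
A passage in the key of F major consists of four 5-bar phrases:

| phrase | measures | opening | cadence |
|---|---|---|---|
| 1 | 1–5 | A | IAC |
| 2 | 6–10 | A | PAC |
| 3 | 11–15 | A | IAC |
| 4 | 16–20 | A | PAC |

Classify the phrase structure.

repeated period

The cadence pattern IAC–PAC–IAC–PAC is weak–strong twice, and phrases 3–4 restate phrases 1–2: a period heard twice, not a double period (which would end weakly at phrase 2).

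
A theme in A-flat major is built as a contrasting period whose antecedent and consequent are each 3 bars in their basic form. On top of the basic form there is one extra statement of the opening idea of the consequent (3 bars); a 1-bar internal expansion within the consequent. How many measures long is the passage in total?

10 measures

Basic contrasting period: 3 + 3 = 6 bars.
6 (basic form) + 3 (extra statement) + 1 (internal expansion) = 10.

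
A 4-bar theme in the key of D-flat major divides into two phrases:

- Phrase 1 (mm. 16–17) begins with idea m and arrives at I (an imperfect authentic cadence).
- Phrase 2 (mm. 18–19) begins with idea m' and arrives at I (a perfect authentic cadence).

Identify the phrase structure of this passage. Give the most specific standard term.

Phrase 1 ends with an imperfect authentic cadence (weaker) and phrase 2 with a perfect authentic cadence (stronger): antecedent + consequent = a period.
The two phrases open with the same material (m / m'), so the period is parallel.

parallel period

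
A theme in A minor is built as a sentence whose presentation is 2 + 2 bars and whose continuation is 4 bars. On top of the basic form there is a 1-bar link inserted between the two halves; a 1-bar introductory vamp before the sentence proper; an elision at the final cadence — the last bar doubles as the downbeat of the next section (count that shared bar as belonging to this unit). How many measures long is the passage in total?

Basic sentence: 2 + 2 + 4 = 8 bars.
8 (basic form) + 1 (link) + 1 (introduction) = 10.
The elision shares a bar with the next section but does not change this unit's count.

10 measures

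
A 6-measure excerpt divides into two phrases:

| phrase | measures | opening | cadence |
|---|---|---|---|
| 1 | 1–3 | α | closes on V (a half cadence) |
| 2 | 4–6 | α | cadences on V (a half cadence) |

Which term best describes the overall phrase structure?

Both phrases have the same opening (α) and the same cadence (half cadence): the second is a restatement, not a consequent, so this is a repeated phrase rather than a period.

repeated phrase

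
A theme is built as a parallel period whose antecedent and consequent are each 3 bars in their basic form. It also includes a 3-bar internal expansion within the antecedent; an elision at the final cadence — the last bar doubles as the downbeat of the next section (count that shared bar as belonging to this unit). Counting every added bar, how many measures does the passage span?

9 measures

Basic parallel period: 3 + 3 = 6 bars.
6 (basic form) + 3 (internal expansion) = 9.
The elision shares a bar with the next section but does not change this unit's count.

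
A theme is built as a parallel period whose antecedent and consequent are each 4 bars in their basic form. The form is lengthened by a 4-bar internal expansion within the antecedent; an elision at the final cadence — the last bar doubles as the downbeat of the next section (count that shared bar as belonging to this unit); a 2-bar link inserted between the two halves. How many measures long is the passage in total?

14 measures

Basic parallel period: 4 + 4 = 8 bars.
8 (basic form) + 4 (internal expansion) + 2 (link) = 14.
The elision shares a bar with the next section but does not change this unit's count.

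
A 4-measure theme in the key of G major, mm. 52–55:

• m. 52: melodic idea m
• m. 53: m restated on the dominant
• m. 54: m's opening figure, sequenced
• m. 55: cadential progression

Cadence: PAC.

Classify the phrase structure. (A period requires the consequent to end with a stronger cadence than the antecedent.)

sentence

Basic idea (m. 52) + its repetition (bar 53) form the presentation; fragmentation and cadence (mm. 54–55) form the continuation — the 4-bar whole is a sentence.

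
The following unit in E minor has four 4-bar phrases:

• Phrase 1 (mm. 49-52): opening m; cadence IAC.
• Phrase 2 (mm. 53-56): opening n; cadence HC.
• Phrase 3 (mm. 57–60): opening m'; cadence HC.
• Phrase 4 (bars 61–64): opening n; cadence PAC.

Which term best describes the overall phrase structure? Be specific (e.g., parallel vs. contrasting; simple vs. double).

Four phrases in two halves: the first half (bars 49–56) ends with a half cadence, the second (mm. 57-64) with a perfect authentic cadence — a large antecedent–consequent pair, i.e. a double period.
Phrase 3 begins with the same material as phrase 1, making it parallel.

parallel double period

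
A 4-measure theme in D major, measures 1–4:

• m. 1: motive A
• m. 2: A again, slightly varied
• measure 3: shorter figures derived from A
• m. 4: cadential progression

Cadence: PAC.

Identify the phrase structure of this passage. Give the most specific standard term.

sentence

Basic idea (m. 1) + its repetition (bar 2) form the presentation; fragmentation and cadence (mm. 3–4) form the continuation — the 4-bar whole is a sentence.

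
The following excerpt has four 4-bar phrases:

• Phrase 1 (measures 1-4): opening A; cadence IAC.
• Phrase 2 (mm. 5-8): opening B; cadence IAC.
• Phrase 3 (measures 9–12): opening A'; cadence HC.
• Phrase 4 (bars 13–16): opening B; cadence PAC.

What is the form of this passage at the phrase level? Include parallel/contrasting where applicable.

Four phrases in two halves: the first half (bars 1-8) ends with an imperfect authentic cadence, the second (measures 9–16) with a perfect authentic cadence — a large antecedent–consequent pair, i.e. a double period.
Phrase 3 begins with the same material as phrase 1, making it parallel.

parallel double period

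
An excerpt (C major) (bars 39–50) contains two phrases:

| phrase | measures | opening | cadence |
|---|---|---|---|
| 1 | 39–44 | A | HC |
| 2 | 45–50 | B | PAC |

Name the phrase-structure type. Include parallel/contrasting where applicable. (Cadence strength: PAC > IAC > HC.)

contrasting period

Phrase 1 ends with a half cadence (weaker) and phrase 2 with a perfect authentic cadence (stronger): antecedent + consequent = a period.
The two phrases open with different material (A / B), so the period is contrasting.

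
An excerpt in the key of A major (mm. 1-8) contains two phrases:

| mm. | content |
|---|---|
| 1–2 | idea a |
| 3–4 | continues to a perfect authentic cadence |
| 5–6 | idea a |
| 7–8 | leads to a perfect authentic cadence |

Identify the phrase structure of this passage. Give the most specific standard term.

repeated phrase

Both phrases have the same opening (a) and the same cadence (perfect authentic cadence): the second is a restatement, not a consequent, so this is a repeated phrase rather than a period.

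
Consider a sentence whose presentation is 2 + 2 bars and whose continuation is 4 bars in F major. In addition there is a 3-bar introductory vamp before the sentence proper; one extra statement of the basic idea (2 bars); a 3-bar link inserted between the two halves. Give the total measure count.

Basic sentence: 2 + 2 + 4 = 8 bars.
8 (basic form) + 3 (introduction) + 2 (extra statement) + 3 (link) = 16.

16 measures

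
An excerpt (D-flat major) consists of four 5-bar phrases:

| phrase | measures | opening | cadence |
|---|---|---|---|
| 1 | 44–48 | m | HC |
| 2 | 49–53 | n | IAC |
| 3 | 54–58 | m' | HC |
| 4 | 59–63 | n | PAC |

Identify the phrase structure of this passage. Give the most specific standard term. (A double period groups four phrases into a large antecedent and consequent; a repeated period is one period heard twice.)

Four phrases in two halves: the first half (mm. 44-53) ends with an imperfect authentic cadence, the second (bars 54-63) with a perfect authentic cadence — a large antecedent–consequent pair, i.e. a double period.
Phrase 3 begins with the same material as phrase 1, making it parallel.

parallel double period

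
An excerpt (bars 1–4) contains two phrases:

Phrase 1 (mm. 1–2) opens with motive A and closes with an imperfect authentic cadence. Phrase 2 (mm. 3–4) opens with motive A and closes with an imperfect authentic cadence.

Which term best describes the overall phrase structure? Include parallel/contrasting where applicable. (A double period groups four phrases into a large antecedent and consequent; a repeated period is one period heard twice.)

Both phrases have the same opening (A) and the same cadence (imperfect authentic cadence): the second is a restatement, not a consequent, so this is a repeated phrase rather than a period.

repeated phrase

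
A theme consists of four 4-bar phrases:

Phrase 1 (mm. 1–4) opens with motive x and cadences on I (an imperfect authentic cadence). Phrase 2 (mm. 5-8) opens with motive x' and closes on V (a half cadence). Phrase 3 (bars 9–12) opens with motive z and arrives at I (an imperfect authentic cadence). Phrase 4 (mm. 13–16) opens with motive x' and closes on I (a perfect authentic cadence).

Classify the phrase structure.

Four phrases in two halves: the first half (mm. 1-8) ends with a half cadence, the second (bars 9–16) with a perfect authentic cadence — a large antecedent–consequent pair, i.e. a double period.
Phrase 3 begins with different material from phrase 1, making it contrasting.

contrasting double period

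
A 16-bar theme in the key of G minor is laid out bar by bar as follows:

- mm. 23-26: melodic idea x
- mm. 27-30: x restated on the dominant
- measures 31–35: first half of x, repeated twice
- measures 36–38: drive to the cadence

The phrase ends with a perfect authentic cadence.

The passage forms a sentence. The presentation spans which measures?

The presentation of a sentence is the basic idea (mm. 23–26) plus its repetition (measures 27–30); the presentation is therefore bars 23–30.

measures 23–30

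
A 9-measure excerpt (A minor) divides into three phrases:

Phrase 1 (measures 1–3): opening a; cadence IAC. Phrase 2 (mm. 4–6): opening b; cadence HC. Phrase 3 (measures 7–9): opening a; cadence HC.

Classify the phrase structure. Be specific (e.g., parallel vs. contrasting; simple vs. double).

The final phrase closes with a half cadence, which is not stronger than the preceding half cadence; the 3 phrases lack an overall antecedent–consequent design and so form a phrase group.

phrase group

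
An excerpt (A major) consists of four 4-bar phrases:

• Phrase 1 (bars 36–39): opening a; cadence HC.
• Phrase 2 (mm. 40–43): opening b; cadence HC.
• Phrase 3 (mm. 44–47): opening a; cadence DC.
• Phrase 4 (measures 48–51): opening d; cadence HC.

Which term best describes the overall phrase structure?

Phrase 4 ends with a half cadence, no stronger than phrase 2's half cadence, so the four phrases do not form a double period; nor do phrases 3–4 duplicate 1–2, so it is not a repeated period. With no phrase reaching a conclusive cadence, the passage is a phrase group.

phrase group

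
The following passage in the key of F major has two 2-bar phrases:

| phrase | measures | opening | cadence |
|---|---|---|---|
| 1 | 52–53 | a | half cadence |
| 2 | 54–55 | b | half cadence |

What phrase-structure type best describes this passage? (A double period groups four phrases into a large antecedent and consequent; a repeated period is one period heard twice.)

phrase group

The second phrase closes with a half cadence, which is not stronger than the first phrase's half cadence; without a weak→strong cadential pair there is no antecedent–consequent relationship, so this is a phrase group rather than a period.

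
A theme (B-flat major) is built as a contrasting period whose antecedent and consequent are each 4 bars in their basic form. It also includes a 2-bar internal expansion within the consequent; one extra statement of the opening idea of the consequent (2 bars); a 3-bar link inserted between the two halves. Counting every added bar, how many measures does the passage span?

15 measures

Basic contrasting period: 4 + 4 = 8 bars.
8 (basic form) + 2 (internal expansion) + 2 (extra statement) + 3 (link) = 15.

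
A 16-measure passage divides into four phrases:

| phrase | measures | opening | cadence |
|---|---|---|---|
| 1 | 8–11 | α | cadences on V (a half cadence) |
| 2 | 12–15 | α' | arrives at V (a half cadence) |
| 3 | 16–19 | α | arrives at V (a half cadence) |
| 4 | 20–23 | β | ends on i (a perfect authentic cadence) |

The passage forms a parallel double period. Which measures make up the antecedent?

measures 8–15

In a double period the first pair of phrases (ending half cadence) is the large antecedent and the second pair (ending perfect authentic cadence) is the large consequent; the antecedent is measures 8–15.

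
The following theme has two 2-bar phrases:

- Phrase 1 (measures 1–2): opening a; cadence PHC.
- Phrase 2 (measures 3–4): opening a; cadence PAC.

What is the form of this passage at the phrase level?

Phrase 1 ends with a Phrygian half cadence (weaker) and phrase 2 with a perfect authentic cadence (stronger): antecedent + consequent = a period.
The two phrases open with the same material (a / a), so the period is parallel.

parallel period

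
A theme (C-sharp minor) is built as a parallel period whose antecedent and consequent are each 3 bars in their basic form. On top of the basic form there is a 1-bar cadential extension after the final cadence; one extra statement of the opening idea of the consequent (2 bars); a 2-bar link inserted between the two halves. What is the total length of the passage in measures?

11 measures

Basic parallel period: 3 + 3 = 6 bars.
6 (basic form) + 1 (cadential extension) + 2 (extra statement) + 2 (link) = 11.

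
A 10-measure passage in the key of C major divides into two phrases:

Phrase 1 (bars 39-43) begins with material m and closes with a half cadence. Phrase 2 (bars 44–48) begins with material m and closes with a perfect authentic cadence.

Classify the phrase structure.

Phrase 1 ends with a half cadence (weaker) and phrase 2 with a perfect authentic cadence (stronger): antecedent + consequent = a period.
The two phrases open with the same material (m / m), so the period is parallel.

parallel period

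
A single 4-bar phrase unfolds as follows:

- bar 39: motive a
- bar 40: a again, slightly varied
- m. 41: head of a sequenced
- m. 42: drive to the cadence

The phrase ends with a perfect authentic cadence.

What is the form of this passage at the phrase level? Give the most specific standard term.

sentence

Basic idea (m. 39) + its repetition (measure 40) form the presentation; fragmentation and cadence (mm. 41-42) form the continuation — the 4-bar whole is a sentence.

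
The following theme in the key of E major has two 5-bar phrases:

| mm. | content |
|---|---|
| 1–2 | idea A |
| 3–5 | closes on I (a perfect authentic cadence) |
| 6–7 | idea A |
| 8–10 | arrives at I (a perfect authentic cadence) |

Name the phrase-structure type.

Both phrases have the same opening (A) and the same cadence (perfect authentic cadence): the second is a restatement, not a consequent, so this is a repeated phrase rather than a period.

repeated phrase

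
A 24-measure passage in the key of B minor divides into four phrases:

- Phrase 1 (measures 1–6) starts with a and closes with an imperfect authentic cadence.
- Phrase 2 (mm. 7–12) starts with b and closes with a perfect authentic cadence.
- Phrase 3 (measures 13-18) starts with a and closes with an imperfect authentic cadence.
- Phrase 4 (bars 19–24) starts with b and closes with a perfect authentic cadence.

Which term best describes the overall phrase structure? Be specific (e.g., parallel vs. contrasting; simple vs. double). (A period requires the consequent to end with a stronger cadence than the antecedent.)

The cadence pattern IAC–PAC–IAC–PAC is weak–strong twice, and phrases 3–4 restate phrases 1–2: a period heard twice, not a double period (which would end weakly at phrase 2).

repeated period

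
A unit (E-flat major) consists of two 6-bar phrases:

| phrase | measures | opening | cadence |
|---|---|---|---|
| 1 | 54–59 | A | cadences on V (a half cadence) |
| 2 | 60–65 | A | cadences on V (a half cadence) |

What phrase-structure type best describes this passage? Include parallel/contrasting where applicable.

Both phrases have the same opening (A) and the same cadence (half cadence): the second is a restatement, not a consequent, so this is a repeated phrase rather than a period.

repeated phrase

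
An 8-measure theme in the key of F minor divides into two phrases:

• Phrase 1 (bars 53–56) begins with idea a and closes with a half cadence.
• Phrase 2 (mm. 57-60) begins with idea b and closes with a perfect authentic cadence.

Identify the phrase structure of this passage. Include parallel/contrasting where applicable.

Phrase 1 ends with a half cadence (weaker) and phrase 2 with a perfect authentic cadence (stronger): antecedent + consequent = a period.
The two phrases open with different material (a / b), so the period is contrasting.

contrasting period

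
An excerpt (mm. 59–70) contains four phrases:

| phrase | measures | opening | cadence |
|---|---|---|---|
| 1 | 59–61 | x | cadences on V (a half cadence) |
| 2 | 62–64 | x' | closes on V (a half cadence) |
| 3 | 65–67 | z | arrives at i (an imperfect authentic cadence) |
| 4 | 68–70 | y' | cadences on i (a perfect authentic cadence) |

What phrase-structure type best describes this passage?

contrasting double period

Four phrases in two halves: the first half (mm. 59-64) ends with a half cadence, the second (bars 65–70) with a perfect authentic cadence — a large antecedent–consequent pair, i.e. a double period.
Phrase 3 begins with different material from phrase 1, making it contrasting.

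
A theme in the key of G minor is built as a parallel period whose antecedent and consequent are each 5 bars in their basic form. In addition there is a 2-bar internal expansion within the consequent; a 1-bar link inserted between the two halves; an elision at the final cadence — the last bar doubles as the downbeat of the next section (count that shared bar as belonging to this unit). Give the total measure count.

Basic parallel period: 5 + 5 = 10 bars.
10 (basic form) + 2 (internal expansion) + 1 (link) = 13.
The elision shares a bar with the next section but does not change this unit's count.

13 measures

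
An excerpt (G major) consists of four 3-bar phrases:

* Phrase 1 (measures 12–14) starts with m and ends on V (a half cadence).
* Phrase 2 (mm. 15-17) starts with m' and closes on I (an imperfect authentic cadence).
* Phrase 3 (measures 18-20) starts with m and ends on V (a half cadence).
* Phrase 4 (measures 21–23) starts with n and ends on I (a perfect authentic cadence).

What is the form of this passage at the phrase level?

parallel double period

Four phrases in two halves: the first half (mm. 12–17) ends with an imperfect authentic cadence, the second (measures 18–23) with a perfect authentic cadence — a large antecedent–consequent pair, i.e. a double period.
Phrase 3 begins with the same material as phrase 1, making it parallel.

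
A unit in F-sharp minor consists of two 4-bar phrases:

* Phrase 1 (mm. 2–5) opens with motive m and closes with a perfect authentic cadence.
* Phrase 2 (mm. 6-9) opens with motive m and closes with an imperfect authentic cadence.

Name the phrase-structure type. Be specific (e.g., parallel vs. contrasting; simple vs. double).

phrase group

The second phrase closes with an imperfect authentic cadence, which is not stronger than the first phrase's perfect authentic cadence; without a weak→strong cadential pair there is no antecedent–consequent relationship, so this is a phrase group rather than a period.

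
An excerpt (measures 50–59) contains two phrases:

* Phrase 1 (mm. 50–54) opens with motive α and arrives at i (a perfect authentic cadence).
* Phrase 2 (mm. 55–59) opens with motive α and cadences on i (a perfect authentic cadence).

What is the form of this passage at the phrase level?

repeated phrase

Both phrases have the same opening (α) and the same cadence (perfect authentic cadence): the second is a restatement, not a consequent, so this is a repeated phrase rather than a period.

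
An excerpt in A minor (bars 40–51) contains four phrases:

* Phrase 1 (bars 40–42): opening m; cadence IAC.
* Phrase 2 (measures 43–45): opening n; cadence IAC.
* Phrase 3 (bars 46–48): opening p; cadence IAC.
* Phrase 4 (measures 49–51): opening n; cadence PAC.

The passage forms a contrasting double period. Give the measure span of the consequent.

In a double period the first pair of phrases (ending imperfect authentic cadence) is the large antecedent and the second pair (ending perfect authentic cadence) is the large consequent; the consequent is measures 46–51.

measures 46–51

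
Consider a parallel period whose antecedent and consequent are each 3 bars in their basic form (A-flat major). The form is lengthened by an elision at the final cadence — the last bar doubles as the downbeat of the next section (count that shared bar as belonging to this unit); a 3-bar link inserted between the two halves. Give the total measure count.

Basic parallel period: 3 + 3 = 6 bars.
6 (basic form) + 3 (link) = 9.
The elision shares a bar with the next section but does not change this unit's count.

9 measures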